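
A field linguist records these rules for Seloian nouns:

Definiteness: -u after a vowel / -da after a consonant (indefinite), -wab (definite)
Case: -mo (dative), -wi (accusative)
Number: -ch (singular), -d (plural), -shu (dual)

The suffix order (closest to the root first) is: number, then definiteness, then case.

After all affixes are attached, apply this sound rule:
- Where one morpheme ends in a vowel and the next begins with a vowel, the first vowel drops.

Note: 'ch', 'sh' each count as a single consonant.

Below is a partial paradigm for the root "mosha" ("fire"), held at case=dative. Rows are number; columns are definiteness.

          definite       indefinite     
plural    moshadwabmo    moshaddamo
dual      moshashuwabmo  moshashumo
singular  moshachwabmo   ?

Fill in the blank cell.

Attach number singular -ch → moshach.
Attach definiteness indefinite -da (after consonant 'ch') → moshachda.
Attach case dative -mo → moshachdamo.
Vowel deletion: no change.

moshachdamo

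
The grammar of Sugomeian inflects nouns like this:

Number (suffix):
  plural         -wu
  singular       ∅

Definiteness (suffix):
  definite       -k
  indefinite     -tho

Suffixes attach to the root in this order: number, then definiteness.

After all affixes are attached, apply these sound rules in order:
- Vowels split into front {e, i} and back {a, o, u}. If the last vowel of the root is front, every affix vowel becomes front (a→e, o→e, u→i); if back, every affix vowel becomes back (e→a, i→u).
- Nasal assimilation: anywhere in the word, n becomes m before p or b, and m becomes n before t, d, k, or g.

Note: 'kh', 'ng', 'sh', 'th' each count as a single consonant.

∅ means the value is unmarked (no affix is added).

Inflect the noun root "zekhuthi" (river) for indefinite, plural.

Attach number plural -wu → zekhuthiwu.
Attach definiteness indefinite -tho → zekhuthiwutho.
Apply vowel harmony: zekhuthiwutho → zekhuthiwithe.
Nasal assimilation: no change.

zekhuthiwithe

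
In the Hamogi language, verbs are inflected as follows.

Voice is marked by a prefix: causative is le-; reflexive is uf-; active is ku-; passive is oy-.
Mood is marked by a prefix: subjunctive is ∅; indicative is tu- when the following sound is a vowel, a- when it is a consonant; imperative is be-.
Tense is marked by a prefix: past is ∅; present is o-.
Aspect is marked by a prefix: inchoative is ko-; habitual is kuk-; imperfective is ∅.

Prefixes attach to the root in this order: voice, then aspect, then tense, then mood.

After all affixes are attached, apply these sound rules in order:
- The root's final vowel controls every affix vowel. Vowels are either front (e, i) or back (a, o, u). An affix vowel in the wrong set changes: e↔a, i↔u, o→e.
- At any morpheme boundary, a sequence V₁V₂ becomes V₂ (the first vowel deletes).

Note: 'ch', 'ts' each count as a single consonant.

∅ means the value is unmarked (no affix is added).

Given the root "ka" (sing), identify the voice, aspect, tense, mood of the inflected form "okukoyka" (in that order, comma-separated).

passive, habitual, present, subjunctive

Segment: o-kuk-oy-ka.
voice: oy- → passive.
aspect: kuk- → habitual.
tense: o- → present.
mood: ∅ → subjunctive.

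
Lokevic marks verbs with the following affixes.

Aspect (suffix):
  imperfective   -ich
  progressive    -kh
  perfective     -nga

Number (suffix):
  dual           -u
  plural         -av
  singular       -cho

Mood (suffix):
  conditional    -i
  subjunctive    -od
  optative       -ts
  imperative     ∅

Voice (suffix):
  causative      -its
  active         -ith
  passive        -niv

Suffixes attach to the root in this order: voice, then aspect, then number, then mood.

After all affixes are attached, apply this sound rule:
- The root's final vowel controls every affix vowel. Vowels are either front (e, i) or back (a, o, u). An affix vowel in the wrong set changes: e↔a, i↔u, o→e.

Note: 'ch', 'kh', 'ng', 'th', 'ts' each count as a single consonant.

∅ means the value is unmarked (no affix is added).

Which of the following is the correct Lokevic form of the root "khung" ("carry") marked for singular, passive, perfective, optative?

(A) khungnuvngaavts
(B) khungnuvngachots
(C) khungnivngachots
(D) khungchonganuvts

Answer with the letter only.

Attach voice passive -niv → khungniv.
Attach aspect perfective -nga → khungnivnga.
Attach number singular -cho → khungnivngacho.
Attach mood optative -ts → khungnivngachots.
Apply vowel harmony: khungnivngachots → khungnuvngachots.
So the correct form is khungnuvngachots, option (B).
(A) khungnuvngaavts is wrong: it uses plural instead of singular for number.
(D) khungchonganuvts is wrong: it has the affixes in the wrong order.
(C) khungnivngachots is wrong: it fails to apply the sound rule(s).

B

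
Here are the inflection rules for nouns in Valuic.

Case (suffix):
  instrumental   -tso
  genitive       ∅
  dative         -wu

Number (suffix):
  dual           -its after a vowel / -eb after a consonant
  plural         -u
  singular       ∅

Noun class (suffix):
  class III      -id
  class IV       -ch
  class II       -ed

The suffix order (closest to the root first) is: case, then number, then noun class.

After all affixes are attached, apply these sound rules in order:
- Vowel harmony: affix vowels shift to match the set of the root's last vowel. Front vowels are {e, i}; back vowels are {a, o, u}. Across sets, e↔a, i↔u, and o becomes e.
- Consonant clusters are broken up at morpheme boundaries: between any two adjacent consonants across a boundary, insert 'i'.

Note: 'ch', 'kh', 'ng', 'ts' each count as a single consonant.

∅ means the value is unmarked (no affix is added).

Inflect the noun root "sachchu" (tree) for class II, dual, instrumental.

Attach case instrumental -tso → sachchutso.
Attach number dual -its (after vowel 'o') → sachchutsoits.
Attach noun class class II -ed → sachchutsoitsed.
Apply vowel harmony: sachchutsoitsed → sachchutsoutsad.
Epenthesis: no change.

sachchutsoutsad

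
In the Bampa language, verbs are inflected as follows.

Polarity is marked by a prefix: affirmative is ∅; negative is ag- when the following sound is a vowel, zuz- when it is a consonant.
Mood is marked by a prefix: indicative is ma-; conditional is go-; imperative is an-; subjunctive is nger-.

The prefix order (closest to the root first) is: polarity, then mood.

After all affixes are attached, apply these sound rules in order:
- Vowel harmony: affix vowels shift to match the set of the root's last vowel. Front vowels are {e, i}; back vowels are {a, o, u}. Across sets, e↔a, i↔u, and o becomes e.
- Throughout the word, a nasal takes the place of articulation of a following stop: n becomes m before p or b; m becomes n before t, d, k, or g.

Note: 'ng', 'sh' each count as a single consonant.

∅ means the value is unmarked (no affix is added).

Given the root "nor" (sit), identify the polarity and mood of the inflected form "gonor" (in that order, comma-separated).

Segment: go-nor.
polarity: ∅ → affirmative.
mood: go- → conditional.

affirmative, conditional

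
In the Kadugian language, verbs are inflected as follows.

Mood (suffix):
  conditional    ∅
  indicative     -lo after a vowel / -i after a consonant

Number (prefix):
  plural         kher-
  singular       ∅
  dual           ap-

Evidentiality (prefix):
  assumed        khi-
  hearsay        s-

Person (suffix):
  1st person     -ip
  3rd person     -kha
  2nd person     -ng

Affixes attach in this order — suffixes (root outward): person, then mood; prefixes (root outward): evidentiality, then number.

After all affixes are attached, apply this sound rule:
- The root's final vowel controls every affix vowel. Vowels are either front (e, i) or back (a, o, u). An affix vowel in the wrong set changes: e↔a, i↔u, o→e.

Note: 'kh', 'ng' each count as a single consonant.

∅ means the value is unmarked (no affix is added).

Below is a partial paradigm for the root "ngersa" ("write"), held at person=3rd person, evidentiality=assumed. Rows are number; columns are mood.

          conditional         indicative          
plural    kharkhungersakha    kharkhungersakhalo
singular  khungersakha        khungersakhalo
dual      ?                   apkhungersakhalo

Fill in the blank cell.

Attach person 3rd person -kha → ngersakha.
mood = conditional: zero marking, form stays ngersakha.
Attach evidentiality assumed khi- → khingersakha.
Attach number dual ap- → apkhingersakha.
Apply vowel harmony: apkhingersakha → apkhungersakha.

apkhungersakha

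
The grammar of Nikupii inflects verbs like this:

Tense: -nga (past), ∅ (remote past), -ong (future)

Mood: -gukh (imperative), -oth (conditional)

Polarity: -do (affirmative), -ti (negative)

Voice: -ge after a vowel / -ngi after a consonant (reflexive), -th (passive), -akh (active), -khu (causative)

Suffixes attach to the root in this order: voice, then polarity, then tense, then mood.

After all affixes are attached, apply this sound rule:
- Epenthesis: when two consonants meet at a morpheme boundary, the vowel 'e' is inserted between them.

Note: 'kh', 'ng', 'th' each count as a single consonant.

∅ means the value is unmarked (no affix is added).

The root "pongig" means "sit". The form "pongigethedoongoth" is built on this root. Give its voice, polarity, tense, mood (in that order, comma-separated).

passive, affirmative, future, conditional

Segment: pongig-th-do-ong-oth.
voice: -th → passive.
polarity: -do → affirmative.
tense: -ong → future.
mood: -oth → conditional.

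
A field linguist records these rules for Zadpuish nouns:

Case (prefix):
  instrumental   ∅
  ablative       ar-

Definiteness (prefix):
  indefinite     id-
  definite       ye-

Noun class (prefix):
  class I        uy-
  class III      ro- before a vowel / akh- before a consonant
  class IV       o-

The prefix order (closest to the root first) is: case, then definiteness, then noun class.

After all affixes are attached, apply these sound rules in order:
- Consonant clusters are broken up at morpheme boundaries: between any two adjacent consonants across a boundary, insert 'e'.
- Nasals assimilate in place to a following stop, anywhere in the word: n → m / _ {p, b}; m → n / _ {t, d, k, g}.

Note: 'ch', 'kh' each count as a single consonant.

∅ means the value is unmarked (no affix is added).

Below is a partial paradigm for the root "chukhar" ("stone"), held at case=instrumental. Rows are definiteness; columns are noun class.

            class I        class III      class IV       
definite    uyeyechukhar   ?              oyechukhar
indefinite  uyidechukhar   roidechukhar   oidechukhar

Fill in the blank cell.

case = instrumental: zero marking, form stays chukhar.
Attach definiteness definite ye- → yechukhar.
Attach noun class class III akh- (before consonant 'y') → akhyechukhar.
Apply epenthesis: akhyechukhar → akheyechukhar.
Nasal assimilation: no change.

akheyechukhar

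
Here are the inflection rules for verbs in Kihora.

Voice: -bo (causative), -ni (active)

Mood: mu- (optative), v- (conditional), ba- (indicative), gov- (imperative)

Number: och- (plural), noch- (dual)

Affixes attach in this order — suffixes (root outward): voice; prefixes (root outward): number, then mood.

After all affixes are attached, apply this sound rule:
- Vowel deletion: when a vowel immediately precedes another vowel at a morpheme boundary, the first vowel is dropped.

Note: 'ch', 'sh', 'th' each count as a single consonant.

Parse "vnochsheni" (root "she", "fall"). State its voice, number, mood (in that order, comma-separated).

active, dual, conditional

Segment: v-noch-she-ni.
voice: -ni → active.
number: noch- → dual.
mood: v- → conditional.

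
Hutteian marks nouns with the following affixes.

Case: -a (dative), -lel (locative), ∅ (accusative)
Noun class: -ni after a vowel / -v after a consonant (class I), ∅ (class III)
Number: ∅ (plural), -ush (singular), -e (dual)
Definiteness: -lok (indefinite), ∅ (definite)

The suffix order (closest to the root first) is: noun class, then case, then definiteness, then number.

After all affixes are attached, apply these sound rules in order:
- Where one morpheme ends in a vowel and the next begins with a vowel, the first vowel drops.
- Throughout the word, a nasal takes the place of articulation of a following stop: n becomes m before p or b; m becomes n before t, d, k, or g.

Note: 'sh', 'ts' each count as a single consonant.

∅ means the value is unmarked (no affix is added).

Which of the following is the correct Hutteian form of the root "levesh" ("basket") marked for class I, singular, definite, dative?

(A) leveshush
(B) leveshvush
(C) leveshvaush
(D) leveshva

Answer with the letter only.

Attach noun class class I -v (after consonant 'sh') → leveshv.
Attach case dative -a → leveshva.
definiteness = definite: zero marking, form stays leveshva.
Attach number singular -ush → leveshvaush.
Apply vowel deletion: leveshvaush → leveshvush.
Nasal assimilation: no change.
So the correct form is leveshvush, option (B).
(D) leveshva is wrong: it uses plural instead of singular for number.
(C) leveshvaush is wrong: it fails to apply the sound rule(s).
(A) leveshush is wrong: it uses class III instead of class I for noun class.

B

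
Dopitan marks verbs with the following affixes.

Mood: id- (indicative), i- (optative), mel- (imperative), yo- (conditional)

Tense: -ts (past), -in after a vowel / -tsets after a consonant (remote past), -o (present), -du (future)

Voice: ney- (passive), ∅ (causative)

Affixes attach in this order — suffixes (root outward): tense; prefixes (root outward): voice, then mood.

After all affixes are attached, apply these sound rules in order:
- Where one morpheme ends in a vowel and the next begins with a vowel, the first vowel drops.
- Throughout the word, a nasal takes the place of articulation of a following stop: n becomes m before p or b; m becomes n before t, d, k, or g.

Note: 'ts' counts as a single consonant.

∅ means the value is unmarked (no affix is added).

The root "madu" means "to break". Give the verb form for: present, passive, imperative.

Attach voice passive ney- → neymadu.
Attach mood imperative mel- → melneymadu.
Attach tense present -o → melneymaduo.
Apply vowel deletion: melneymaduo → melneymado.
Nasal assimilation: no change.

melneymado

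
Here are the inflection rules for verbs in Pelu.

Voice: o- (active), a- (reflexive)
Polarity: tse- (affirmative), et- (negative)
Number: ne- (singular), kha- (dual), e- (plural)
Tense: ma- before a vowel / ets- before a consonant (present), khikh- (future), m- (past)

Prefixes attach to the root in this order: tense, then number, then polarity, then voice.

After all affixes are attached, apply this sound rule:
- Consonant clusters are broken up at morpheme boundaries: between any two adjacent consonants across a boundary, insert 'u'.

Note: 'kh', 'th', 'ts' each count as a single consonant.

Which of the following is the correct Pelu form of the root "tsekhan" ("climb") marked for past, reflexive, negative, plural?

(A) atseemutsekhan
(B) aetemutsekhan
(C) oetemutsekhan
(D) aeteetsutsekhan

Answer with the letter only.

Attach tense past m- → mtsekhan.
Attach number plural e- → emtsekhan.
Attach polarity negative et- → etemtsekhan.
Attach voice reflexive a- → aetemtsekhan.
Apply epenthesis: aetemtsekhan → aetemutsekhan.
So the correct form is aetemutsekhan, option (B).
(D) aeteetsutsekhan is wrong: it uses present instead of past for tense.
(C) oetemutsekhan is wrong: it uses active instead of reflexive for voice.
(A) atseemutsekhan is wrong: it uses affirmative instead of negative for polarity.

B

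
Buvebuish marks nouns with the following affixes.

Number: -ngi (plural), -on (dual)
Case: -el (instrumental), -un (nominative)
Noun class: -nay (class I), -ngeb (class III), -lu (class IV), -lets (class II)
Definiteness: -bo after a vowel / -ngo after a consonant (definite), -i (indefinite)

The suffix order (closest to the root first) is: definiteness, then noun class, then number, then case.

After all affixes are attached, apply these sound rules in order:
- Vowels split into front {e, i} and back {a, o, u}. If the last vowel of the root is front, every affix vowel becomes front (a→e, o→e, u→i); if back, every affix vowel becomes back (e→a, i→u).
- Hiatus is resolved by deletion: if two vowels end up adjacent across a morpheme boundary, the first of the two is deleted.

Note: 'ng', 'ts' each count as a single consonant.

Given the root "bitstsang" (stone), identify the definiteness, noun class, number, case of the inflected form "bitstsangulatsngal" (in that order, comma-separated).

Segment: bitstsang-i-lets-ngi-el.
definiteness: -i → indefinite.
noun class: -lets → class II.
number: -ngi → plural.
case: -el → instrumental.

indefinite, class II, plural, instrumental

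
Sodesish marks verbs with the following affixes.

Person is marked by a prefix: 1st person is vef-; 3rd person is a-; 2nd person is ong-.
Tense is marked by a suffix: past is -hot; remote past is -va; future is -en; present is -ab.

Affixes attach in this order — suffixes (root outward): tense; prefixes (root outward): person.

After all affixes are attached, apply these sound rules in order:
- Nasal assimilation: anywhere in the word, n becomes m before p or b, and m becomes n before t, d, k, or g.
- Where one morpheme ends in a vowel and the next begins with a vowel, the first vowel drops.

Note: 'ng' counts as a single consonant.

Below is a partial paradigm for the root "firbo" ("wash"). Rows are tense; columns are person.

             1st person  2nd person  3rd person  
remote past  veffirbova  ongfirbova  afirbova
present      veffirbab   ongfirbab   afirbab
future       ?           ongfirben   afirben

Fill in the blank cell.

Attach person 1st person vef- → veffirbo.
Attach tense future -en → veffirboen.
Nasal assimilation: no change.
Apply vowel deletion: veffirboen → veffirben.

veffirben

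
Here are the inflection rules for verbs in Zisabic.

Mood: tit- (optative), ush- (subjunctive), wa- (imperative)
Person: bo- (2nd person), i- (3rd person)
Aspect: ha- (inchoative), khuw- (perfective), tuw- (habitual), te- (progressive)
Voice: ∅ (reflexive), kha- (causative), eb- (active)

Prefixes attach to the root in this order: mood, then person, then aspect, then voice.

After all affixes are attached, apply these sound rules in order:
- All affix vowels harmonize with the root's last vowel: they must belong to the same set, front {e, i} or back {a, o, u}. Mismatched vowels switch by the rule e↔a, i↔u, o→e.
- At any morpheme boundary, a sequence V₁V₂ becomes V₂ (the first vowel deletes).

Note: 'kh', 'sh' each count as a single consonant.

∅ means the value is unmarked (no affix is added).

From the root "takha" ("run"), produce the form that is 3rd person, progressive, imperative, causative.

khatuwatakha

Attach mood imperative wa- → watakha.
Attach person 3rd person i- → iwatakha.
Attach aspect progressive te- → teiwatakha.
Attach voice causative kha- → khateiwatakha.
Apply vowel harmony: khateiwatakha → khatauwatakha.
Apply vowel deletion: khatauwatakha → khatuwatakha.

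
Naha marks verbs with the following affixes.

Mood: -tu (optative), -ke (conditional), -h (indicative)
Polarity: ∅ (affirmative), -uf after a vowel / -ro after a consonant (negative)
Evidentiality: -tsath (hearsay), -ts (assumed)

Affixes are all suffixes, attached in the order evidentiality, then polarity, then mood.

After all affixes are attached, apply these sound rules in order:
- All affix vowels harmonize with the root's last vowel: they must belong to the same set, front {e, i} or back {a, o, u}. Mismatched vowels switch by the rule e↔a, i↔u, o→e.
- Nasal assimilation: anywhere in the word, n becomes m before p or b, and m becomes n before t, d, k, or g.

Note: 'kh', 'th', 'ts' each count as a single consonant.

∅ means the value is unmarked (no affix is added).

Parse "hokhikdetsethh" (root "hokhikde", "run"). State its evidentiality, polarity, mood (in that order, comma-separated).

hearsay, affirmative, indicative

Segment: hokhikde-tsath-h.
evidentiality: -tsath → hearsay.
polarity: ∅ → affirmative.
mood: -h → indicative.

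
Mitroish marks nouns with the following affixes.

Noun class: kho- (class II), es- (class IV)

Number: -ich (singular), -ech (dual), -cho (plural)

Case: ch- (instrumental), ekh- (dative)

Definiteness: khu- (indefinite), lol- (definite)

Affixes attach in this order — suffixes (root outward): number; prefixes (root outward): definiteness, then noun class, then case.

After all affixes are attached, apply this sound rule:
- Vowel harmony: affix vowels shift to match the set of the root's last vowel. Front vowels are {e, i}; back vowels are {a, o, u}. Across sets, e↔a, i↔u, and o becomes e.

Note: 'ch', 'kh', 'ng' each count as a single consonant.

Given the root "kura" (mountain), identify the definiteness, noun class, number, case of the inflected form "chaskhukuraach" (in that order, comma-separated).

indefinite, class IV, dual, instrumental

Segment: ch-es-khu-kura-ech.
definiteness: khu- → indefinite.
noun class: es- → class IV.
number: -ech → dual.
case: ch- → instrumental.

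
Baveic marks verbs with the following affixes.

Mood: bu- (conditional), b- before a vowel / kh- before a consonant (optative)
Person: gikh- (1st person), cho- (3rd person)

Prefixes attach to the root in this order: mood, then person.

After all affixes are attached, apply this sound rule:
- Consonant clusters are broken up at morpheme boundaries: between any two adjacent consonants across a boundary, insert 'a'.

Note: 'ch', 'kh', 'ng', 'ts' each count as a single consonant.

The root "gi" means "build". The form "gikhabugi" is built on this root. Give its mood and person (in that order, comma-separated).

Segment: gikh-bu-gi.
mood: bu- → conditional.
person: gikh- → 1st person.

conditional, 1st person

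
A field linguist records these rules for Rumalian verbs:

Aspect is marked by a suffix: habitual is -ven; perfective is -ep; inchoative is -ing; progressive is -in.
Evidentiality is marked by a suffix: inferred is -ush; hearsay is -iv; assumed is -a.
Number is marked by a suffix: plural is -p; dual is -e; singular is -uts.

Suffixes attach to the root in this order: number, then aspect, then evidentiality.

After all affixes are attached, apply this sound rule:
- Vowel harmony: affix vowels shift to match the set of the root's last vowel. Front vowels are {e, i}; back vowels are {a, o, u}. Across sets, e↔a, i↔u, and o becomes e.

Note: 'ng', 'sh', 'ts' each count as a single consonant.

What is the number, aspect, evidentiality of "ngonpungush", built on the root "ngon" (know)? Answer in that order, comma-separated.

Segment: ngon-p-ing-ush.
number: -p → plural.
aspect: -ing → inchoative.
evidentiality: -ush → inferred.

plural, inchoative, inferred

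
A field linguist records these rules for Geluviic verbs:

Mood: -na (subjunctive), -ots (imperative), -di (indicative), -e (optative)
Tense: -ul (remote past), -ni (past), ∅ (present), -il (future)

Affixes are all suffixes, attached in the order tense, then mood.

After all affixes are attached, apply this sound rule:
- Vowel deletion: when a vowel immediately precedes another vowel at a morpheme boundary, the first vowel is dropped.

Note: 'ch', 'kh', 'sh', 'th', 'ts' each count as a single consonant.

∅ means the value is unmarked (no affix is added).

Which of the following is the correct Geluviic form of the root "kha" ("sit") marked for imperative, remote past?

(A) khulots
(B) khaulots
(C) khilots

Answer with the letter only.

Attach tense remote past -ul → khaul.
Attach mood imperative -ots → khaulots.
Apply vowel deletion: khaulots → khulots.
So the correct form is khulots, option (A).
(B) khaulots is wrong: it fails to apply the sound rule(s).
(C) khilots is wrong: it uses future instead of remote past for tense.

A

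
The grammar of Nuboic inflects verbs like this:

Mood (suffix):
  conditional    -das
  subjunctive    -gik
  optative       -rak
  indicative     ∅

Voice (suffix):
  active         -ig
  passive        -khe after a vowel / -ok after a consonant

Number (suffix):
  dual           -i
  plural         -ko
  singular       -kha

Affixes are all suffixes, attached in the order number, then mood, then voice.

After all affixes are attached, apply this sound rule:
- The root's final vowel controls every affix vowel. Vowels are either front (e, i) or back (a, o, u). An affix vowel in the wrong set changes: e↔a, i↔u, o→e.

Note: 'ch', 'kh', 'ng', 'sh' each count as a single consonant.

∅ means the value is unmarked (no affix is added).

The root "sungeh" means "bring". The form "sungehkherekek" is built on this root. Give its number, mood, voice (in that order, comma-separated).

singular, optative, passive

Segment: sungeh-kha-rak-ok.
number: -kha → singular.
mood: -rak → optative.
voice: -khe/ok → passive.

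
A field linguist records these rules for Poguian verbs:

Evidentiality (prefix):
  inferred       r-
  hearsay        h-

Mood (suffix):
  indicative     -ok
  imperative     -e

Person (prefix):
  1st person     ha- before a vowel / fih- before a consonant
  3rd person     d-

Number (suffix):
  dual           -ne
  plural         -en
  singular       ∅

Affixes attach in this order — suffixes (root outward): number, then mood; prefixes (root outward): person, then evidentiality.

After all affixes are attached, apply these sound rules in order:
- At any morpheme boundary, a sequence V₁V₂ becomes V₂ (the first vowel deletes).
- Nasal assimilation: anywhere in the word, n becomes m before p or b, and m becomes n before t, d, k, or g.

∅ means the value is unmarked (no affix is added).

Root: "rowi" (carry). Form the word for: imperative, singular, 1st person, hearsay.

hfihrowe

number = singular: zero marking, form stays rowi.
Attach person 1st person fih- (before consonant 'r') → fihrowi.
Attach mood imperative -e → fihrowie.
Attach evidentiality hearsay h- → hfihrowie.
Apply vowel deletion: hfihrowie → hfihrowe.
Nasal assimilation: no change.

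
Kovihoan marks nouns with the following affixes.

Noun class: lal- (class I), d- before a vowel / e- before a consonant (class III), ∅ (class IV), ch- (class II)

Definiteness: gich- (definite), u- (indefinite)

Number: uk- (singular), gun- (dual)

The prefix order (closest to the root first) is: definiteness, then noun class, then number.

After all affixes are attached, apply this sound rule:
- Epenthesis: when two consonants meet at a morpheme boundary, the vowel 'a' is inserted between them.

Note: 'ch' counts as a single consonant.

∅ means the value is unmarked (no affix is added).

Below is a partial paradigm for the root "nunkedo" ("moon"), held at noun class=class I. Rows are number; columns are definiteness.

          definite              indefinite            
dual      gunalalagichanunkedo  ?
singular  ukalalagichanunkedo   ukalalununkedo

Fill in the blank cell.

Attach definiteness indefinite u- → ununkedo.
Attach noun class class I lal- → lalununkedo.
Attach number dual gun- → gunlalununkedo.
Apply epenthesis: gunlalununkedo → gunalalununkedo.

gunalalununkedo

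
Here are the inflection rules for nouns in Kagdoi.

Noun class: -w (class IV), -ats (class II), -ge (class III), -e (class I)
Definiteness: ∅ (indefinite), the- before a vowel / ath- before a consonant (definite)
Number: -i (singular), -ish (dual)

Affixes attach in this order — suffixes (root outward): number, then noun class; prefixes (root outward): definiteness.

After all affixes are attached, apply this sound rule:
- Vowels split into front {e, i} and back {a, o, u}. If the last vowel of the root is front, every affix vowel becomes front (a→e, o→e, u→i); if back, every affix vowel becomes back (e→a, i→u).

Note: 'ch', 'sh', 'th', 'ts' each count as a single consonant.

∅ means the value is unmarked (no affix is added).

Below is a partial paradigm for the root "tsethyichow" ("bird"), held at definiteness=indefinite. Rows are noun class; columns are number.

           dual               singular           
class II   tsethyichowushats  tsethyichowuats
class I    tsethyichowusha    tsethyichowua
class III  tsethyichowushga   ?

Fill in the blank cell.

Attach number singular -i → tsethyichowi.
definiteness = indefinite: zero marking, form stays tsethyichowi.
Attach noun class class III -ge → tsethyichowige.
Apply vowel harmony: tsethyichowige → tsethyichowuga.

tsethyichowuga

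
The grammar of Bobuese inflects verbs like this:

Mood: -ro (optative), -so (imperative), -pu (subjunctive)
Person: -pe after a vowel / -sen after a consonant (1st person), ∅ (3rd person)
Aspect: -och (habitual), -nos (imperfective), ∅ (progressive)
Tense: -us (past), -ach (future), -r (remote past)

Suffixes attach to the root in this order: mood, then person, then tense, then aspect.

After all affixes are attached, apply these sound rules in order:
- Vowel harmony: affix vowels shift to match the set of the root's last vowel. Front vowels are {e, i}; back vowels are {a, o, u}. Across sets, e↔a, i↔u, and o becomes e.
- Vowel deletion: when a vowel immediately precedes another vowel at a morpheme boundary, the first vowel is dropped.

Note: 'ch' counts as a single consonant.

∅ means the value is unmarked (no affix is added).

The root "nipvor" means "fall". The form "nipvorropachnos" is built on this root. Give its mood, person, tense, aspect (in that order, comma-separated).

optative, 1st person, future, imperfective

Segment: nipvor-ro-pe-ach-nos.
mood: -ro → optative.
person: -pe/sen → 1st person.
tense: -ach → future.
aspect: -nos → imperfective.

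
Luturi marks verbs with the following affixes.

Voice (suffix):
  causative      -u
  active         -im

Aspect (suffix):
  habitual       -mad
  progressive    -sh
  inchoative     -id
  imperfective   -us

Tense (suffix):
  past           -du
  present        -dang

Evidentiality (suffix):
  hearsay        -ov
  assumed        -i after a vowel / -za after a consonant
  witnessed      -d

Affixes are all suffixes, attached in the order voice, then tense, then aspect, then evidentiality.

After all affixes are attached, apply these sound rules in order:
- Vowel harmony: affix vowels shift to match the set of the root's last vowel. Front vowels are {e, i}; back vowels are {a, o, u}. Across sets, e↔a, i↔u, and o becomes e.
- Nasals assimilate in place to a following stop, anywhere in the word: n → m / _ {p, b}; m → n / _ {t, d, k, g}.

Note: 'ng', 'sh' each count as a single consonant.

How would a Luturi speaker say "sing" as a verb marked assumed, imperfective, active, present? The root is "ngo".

Attach voice active -im → ngoim.
Attach tense present -dang → ngoimdang.
Attach aspect imperfective -us → ngoimdangus.
Attach evidentiality assumed -za (after consonant 's') → ngoimdangusza.
Apply vowel harmony: ngoimdangusza → ngoumdangusza.
Apply nasal assimilation: ngoumdangusza → ngoundangusza.

ngoundangusza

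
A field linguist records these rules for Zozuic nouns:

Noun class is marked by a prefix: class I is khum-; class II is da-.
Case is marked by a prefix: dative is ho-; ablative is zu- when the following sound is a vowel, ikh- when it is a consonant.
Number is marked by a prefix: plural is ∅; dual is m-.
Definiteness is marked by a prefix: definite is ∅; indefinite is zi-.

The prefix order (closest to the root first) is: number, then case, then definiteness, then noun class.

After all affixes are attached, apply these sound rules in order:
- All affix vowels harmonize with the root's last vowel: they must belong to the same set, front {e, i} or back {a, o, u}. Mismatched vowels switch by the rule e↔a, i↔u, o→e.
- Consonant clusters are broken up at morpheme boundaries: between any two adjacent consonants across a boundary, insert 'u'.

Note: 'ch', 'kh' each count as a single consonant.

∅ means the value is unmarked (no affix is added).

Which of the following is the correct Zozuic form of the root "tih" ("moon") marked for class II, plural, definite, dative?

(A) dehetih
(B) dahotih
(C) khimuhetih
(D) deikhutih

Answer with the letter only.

number = plural: zero marking, form stays tih.
Attach case dative ho- → hotih.
definiteness = definite: zero marking, form stays hotih.
Attach noun class class II da- → dahotih.
Apply vowel harmony: dahotih → dehetih.
Epenthesis: no change.
So the correct form is dehetih, option (A).
(B) dahotih is wrong: it fails to apply the sound rule(s).
(D) deikhutih is wrong: it uses ablative instead of dative for case.
(C) khimuhetih is wrong: it uses class I instead of class II for noun class.

A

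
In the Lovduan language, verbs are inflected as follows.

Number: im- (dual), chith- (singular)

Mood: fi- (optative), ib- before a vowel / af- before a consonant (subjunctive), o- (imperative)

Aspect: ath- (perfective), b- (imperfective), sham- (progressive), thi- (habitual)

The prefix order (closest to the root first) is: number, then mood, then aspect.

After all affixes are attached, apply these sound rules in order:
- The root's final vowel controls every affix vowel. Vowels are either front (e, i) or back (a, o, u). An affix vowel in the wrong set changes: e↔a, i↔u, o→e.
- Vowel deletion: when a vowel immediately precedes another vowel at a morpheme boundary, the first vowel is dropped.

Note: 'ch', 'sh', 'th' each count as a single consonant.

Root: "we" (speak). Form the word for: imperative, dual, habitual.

Attach number dual im- → imwe.
Attach mood imperative o- → oimwe.
Attach aspect habitual thi- → thioimwe.
Apply vowel harmony: thioimwe → thieimwe.
Apply vowel deletion: thieimwe → thimwe.

thimwe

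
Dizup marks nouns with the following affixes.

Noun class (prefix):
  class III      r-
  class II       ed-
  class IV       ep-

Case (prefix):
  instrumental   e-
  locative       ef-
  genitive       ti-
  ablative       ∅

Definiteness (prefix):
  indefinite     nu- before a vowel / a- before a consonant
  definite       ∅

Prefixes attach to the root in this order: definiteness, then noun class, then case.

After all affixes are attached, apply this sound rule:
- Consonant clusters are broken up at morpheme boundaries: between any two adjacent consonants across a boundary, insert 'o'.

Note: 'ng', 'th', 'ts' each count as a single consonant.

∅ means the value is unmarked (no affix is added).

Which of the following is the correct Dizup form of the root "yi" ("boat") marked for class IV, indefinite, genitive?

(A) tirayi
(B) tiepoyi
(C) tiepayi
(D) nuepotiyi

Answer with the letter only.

Attach definiteness indefinite a- (before consonant 'y') → ayi.
Attach noun class class IV ep- → epayi.
Attach case genitive ti- → tiepayi.
Epenthesis: no change.
So the correct form is tiepayi, option (C).
(B) tiepoyi is wrong: it uses definite instead of indefinite for definiteness.
(D) nuepotiyi is wrong: it has the affixes in the wrong order.
(A) tirayi is wrong: it uses class III instead of class IV for noun class.

C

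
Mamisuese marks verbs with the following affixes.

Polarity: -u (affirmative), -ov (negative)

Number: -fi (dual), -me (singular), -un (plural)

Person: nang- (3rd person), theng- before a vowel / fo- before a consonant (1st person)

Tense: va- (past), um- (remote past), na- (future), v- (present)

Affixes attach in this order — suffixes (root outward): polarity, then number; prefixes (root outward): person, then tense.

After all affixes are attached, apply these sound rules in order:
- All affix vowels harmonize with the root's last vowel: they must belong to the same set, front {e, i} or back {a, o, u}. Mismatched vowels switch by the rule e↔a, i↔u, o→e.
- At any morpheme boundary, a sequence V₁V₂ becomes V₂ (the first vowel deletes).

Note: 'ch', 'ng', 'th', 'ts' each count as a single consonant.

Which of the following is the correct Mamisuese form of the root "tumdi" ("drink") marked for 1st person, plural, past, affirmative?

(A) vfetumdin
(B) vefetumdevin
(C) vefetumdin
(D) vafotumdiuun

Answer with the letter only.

Attach polarity affirmative -u → tumdiu.
Attach number plural -un → tumdiuun.
Attach person 1st person fo- (before consonant 't') → fotumdiuun.
Attach tense past va- → vafotumdiuun.
Apply vowel harmony: vafotumdiuun → vefetumdiiin.
Apply vowel deletion: vefetumdiiin → vefetumdin.
So the correct form is vefetumdin, option (C).
(D) vafotumdiuun is wrong: it fails to apply the sound rule(s).
(B) vefetumdevin is wrong: it uses negative instead of affirmative for polarity.
(A) vfetumdin is wrong: it uses present instead of past for tense.

C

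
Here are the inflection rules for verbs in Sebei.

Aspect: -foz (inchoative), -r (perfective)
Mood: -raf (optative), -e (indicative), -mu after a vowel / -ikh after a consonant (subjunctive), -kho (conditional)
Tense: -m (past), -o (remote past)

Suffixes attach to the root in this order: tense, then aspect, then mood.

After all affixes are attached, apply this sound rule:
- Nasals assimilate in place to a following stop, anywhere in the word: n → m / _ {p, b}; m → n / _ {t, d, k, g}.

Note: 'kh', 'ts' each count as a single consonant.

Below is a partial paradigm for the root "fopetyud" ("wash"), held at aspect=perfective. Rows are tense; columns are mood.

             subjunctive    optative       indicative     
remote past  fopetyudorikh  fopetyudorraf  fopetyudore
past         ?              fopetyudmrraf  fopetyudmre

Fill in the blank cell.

fopetyudmrikh

Attach tense past -m → fopetyudm.
Attach aspect perfective -r → fopetyudmr.
Attach mood subjunctive -ikh (after consonant 'r') → fopetyudmrikh.
Nasal assimilation: no change.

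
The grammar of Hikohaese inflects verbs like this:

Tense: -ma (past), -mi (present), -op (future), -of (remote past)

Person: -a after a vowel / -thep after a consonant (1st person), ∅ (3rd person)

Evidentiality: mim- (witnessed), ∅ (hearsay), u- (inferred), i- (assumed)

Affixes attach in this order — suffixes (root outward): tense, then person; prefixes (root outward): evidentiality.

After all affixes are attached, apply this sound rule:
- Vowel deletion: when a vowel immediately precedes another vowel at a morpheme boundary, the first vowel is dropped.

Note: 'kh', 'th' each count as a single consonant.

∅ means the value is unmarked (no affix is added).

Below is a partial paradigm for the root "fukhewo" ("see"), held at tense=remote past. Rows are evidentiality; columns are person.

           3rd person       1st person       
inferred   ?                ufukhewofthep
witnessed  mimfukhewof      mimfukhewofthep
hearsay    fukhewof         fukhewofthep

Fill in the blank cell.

Attach tense remote past -of → fukhewoof.
person = 3rd person: zero marking, form stays fukhewoof.
Attach evidentiality inferred u- → ufukhewoof.
Apply vowel deletion: ufukhewoof → ufukhewof.

ufukhewof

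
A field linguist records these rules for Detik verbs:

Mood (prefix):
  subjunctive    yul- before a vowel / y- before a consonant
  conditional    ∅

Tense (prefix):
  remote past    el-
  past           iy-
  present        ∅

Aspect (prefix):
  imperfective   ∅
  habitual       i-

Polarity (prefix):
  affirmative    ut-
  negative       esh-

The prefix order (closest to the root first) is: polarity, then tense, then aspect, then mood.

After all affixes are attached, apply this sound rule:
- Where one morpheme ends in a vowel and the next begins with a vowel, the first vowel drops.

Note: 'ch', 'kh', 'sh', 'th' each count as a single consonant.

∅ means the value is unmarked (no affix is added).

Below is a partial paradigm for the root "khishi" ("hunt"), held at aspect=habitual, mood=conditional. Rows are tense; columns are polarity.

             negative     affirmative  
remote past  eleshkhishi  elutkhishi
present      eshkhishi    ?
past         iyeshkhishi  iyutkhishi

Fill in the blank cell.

utkhishi

Attach polarity affirmative ut- → utkhishi.
tense = present: zero marking, form stays utkhishi.
Attach aspect habitual i- → iutkhishi.
mood = conditional: zero marking, form stays iutkhishi.
Apply vowel deletion: iutkhishi → utkhishi.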